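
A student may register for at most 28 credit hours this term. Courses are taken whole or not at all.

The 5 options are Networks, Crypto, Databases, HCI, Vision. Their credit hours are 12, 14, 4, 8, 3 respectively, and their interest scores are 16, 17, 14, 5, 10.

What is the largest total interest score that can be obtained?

Allowing fractional choices, the relaxed optimum would be about 50.9, but courses are indivisible.
Networks + Databases + Vision: credit hours 12 + 4 + 3 = 19 ≤ 28, interest score 16 + 14 + 10 = 40.
Networks + Databases + HCI + Vision: credit hours 12 + 4 + 8 + 3 = 27 ≤ 28, interest score 16 + 14 + 5 + 10 = 45.
Crypto + Databases + Vision: credit hours 14 + 4 + 3 = 21 ≤ 28, interest score 17 + 14 + 10 = 41.
Best is Networks, Databases, HCI, and Vision with total interest score 45.

45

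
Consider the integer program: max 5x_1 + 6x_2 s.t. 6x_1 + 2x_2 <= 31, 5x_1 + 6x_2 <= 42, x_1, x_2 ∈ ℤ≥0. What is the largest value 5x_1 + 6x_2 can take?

(x_1,x_2)=(0,7): 6·0+2·7=14≤31, 5·0+6·7=42≤42, objective 42.
(x_1,x_2)=(1,6): 6·1+2·6=18≤31, 5·1+6·6=41≤42, objective 41.
No feasible integer point exceeds 42.

42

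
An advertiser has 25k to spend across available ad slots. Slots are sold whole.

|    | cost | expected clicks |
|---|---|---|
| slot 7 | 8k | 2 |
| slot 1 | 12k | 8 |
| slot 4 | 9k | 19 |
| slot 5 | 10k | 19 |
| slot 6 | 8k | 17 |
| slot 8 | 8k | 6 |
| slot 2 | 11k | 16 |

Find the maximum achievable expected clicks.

42

This is a 0-1 knapsack instance.
Allowing fractional choices, the relaxed optimum would be about 51.2, but ad slots are indivisible.
slot 4 + slot 6 + slot 8: cost 9 + 8 + 8 = 25 ≤ 25, expected clicks 19 + 17 + 6 = 42.
slot 7 + slot 4 + slot 6: cost 8 + 9 + 8 = 25 ≤ 25, expected clicks 2 + 19 + 17 = 38.
slot 4 + slot 5: cost 9 + 10 = 19 ≤ 25, expected clicks 19 + 19 = 38.
Best is slot 4, slot 6, and slot 8 with total expected clicks 42.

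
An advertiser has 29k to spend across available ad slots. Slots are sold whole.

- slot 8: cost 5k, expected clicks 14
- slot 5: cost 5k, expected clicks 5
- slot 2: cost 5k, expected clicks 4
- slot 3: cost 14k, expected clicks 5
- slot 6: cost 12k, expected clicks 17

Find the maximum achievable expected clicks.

40

slot 8 + slot 5 + slot 2 + slot 6: cost 5 + 5 + 5 + 12 = 27 ≤ 29, expected clicks 14 + 5 + 4 + 17 = 40.
slot 8 + slot 5 + slot 6: cost 5 + 5 + 12 = 22 ≤ 29, expected clicks 14 + 5 + 17 = 36.
Best is slot 8, slot 5, slot 2, and slot 6 with total expected clicks 40.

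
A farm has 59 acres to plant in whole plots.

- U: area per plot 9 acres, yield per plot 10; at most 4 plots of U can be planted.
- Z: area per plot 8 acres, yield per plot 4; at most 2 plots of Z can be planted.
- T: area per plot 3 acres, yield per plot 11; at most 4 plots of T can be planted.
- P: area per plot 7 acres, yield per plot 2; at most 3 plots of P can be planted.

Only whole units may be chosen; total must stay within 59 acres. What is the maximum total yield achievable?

Take 4×U, 1×Z, and 4×T: area 56 ≤ 59, yield 4·10 + 1·4 + 4·11 = 88.
T has the best ratio (11/3) and is taken to its limit of 4; remaining capacity is filled optimally with the others.

88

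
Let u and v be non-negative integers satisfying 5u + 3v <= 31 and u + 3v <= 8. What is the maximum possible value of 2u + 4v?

14

(u,v)=(5,1) is feasible, giving 14.
(u,v)=(6,0) is feasible, giving 12.
(u,v)=(4,1) is feasible, giving 12.
No feasible integer point exceeds 14.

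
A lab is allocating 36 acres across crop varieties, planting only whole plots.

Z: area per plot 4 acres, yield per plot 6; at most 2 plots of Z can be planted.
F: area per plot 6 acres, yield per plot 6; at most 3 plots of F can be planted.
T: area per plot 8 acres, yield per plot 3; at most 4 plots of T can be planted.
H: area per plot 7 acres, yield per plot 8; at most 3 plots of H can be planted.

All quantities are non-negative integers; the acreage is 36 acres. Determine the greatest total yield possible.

42

Take 2×Z, 1×F, and 3×H: area 35 ≤ 36, yield 2·6 + 1·6 + 3·8 = 42.
Z has the best ratio (6/4) and is taken to its limit of 2; remaining capacity is filled optimally with the others.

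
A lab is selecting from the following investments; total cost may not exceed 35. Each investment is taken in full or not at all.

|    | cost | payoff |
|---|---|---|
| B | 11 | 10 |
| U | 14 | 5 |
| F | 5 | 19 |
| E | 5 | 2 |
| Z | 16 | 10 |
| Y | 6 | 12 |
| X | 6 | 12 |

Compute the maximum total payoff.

Allowing fractional choices, the relaxed optimum would be about 57.4, but investments are indivisible.
B + F + E + Y + X: cost 11 + 5 + 5 + 6 + 6 = 33 ≤ 35, payoff 10 + 19 + 2 + 12 + 12 = 55.
B + F + Y + X: cost 11 + 5 + 6 + 6 = 28 ≤ 35, payoff 10 + 19 + 12 + 12 = 53.
Best is B, F, E, Y, and X with total payoff 55.

55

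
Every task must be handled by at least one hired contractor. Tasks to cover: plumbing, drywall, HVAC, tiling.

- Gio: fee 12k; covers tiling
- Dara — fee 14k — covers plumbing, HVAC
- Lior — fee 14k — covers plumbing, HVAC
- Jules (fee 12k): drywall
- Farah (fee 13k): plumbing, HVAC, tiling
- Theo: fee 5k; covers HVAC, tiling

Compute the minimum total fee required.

This is an integer covering problem.
Choose Jules and Farah: together they cover plumbing, drywall, HVAC, tiling — every task.
Total fee: 12 + 13 = 25.

25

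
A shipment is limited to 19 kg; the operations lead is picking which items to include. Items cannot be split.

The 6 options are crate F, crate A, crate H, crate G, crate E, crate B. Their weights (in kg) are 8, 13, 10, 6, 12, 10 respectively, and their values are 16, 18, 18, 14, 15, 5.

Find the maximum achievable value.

34

This is an integer program with binary decision variables.
Allowing fractional choices, the relaxed optimum would be about 39.0, but items are indivisible.
crate F + crate H: weight 8 + 10 = 18 ≤ 19, value 16 + 18 = 34.
crate H + crate G: weight 10 + 6 = 16 ≤ 19, value 18 + 14 = 32.
crate A + crate G: weight 13 + 6 = 19 ≤ 19, value 18 + 14 = 32.
Best is crate F and crate H with total value 34.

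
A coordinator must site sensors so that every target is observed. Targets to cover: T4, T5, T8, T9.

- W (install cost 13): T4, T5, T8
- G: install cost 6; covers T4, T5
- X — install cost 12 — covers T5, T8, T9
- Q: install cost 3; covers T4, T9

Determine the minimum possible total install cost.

The greedy cost-per-new-target heuristic would pick Q, G, and X for 21, but a cheaper cover exists.
Choose X and Q: together they cover T4, T5, T8, T9 — every target.
Total install cost: 12 + 3 = 15.
No cover costs less than 15.

15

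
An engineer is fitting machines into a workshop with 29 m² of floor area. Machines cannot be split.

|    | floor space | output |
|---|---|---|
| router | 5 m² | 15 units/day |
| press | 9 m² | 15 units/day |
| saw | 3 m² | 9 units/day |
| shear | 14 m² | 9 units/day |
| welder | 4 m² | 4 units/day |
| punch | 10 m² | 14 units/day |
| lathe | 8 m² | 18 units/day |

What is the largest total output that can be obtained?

Allowing fractional choices, the relaxed optimum would be about 62.6, but machines are indivisible.
router + press + saw + welder + lathe: floor space 5 + 9 + 3 + 4 + 8 = 29 ≤ 29, output 15 + 15 + 9 + 4 + 18 = 61.
router + press + saw + lathe: floor space 5 + 9 + 3 + 8 = 25 ≤ 29, output 15 + 15 + 9 + 18 = 57.
Best is router, press, saw, welder, and lathe with total output 61.

61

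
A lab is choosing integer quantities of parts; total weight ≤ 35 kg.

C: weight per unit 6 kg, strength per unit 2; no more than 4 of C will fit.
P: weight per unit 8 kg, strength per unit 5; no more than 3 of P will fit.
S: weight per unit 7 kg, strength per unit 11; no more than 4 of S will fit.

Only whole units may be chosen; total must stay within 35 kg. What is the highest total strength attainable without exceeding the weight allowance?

46

Take 1×C and 4×S: weight 34 ≤ 35, strength 1·2 + 4·11 = 46.
S has the best ratio (11/7) and is taken to its limit of 4; remaining capacity is filled optimally with the others.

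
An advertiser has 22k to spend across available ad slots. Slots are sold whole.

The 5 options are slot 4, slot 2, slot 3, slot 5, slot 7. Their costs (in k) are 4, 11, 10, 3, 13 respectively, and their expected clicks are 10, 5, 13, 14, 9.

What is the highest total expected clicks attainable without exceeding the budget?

Allowing fractional choices, the relaxed optimum would be about 40.5, but ad slots are indivisible.
slot 4 + slot 5 + slot 7: cost 4 + 3 + 13 = 20 ≤ 22, expected clicks 10 + 14 + 9 = 33.
slot 4 + slot 3 + slot 5: cost 4 + 10 + 3 = 17 ≤ 22, expected clicks 10 + 13 + 14 = 37.
slot 4 + slot 2 + slot 5: cost 4 + 11 + 3 = 18 ≤ 22, expected clicks 10 + 5 + 14 = 29.
Best is slot 4, slot 3, and slot 5 with total expected clicks 37.

37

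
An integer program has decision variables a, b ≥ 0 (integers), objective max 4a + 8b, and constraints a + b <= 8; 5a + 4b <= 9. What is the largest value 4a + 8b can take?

16

The continuous relaxation peaks at (0, 2.25) with value 18.00; rounding to a feasible lattice point costs some objective.
(a,b)=(0,2): 1·0+1·2=2≤8, 5·0+4·2=8≤9, objective 16.
(a,b)=(1,1): 1·1+1·1=2≤8, 5·1+4·1=9≤9, objective 12.
(a,b)=(0,1): 1·0+1·1=1≤8, 5·0+4·1=4≤9, objective 8.
Maximum is 16 at (a,b)=(0,2).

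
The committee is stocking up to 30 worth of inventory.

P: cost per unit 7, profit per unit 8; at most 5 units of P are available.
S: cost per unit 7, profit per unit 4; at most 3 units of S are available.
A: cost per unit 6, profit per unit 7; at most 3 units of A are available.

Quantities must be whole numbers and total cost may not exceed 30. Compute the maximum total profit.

32

4×P: cost 28 ≤ 30, profit 4·8 = 32.
3×P and 1×A: cost 27 ≤ 30, profit 3·8 + 1·7 = 31.
Best is 32.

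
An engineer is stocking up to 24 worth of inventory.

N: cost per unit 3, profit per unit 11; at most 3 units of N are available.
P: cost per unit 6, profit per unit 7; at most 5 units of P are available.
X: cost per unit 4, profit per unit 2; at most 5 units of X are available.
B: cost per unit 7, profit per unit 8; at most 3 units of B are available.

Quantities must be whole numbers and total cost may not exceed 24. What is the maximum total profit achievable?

Take 3×N and 2×B: cost 23 ≤ 24, profit 3·11 + 2·8 = 49.
N has the best ratio (11/3) and is taken to its limit of 3; remaining capacity is filled optimally with the others.

49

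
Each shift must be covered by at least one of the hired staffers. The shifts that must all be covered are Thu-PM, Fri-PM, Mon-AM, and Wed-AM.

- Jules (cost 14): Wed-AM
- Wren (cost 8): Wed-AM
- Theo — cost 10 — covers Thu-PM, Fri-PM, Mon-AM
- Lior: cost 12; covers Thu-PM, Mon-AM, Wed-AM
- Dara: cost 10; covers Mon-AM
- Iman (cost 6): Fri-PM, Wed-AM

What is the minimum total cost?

This is a weighted set-cover instance.
Choose Theo and Iman: together they cover Thu-PM, Fri-PM, Mon-AM, Wed-AM — every shift.
Total cost: 10 + 6 = 16.
No cover costs less than 16.

16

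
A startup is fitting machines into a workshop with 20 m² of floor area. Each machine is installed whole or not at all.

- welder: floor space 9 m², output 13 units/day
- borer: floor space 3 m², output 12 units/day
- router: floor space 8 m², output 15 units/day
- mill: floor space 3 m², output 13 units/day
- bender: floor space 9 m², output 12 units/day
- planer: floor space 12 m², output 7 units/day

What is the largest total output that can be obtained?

41

Take welder, router, and mill: floor space 9 + 8 + 3 = 20 ≤ 20, output 13 + 15 + 13 = 41.
No other feasible combination does better.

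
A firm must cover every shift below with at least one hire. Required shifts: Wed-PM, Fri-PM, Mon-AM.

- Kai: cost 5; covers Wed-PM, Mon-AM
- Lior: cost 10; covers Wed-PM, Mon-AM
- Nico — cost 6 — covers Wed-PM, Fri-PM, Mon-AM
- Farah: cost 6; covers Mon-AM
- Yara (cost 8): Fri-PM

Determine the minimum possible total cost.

6

Nico alone covers Wed-PM, Fri-PM, Mon-AM — every shift.
Total cost: 6.
No cover costs less than 6.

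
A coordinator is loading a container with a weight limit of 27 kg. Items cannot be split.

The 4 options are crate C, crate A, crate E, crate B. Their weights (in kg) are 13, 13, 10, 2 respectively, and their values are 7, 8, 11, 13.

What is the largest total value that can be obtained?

Take crate A, crate E, and crate B: weight 13 + 10 + 2 = 25 ≤ 27, value 8 + 11 + 13 = 32.
No other feasible combination does better.

32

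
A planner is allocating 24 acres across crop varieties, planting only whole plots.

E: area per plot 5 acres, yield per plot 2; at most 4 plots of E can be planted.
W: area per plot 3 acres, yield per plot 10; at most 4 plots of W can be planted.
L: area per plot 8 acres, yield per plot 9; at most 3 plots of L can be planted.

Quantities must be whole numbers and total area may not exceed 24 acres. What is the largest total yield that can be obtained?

2×E and 4×W: area 22 ≤ 24, yield 2·2 + 4·10 = 44.
4×W and 1×L: area 20 ≤ 24, yield 4·10 + 1·9 = 49.
Best is 49.

49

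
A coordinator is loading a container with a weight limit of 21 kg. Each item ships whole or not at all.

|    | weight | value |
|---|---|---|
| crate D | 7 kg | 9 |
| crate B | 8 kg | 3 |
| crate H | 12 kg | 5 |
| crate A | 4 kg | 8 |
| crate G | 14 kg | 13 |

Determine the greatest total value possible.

22

This is an integer program with binary decision variables.
Allowing fractional choices, the relaxed optimum would be about 26.3, but items are indivisible.
crate A + crate G: weight 4 + 14 = 18 ≤ 21, value 8 + 13 = 21.
crate D + crate B + crate A: weight 7 + 8 + 4 = 19 ≤ 21, value 9 + 3 + 8 = 20.
crate D + crate G: weight 7 + 14 = 21 ≤ 21, value 9 + 13 = 22.
Best is crate D and crate G with total value 22.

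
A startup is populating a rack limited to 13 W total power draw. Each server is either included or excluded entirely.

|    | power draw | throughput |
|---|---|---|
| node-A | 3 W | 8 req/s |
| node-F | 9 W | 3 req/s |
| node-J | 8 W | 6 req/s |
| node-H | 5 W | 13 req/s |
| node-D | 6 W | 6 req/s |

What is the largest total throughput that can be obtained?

Take node-A and node-H: power draw 3 + 5 = 8 ≤ 13, throughput 8 + 13 = 21.
No other feasible combination does better.

21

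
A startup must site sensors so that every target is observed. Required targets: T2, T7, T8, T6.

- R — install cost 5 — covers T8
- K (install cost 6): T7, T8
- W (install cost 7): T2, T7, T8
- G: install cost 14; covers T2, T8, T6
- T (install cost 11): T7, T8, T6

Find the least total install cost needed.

Choose W and T: together they cover T2, T7, T8, T6 — every target.
Total install cost: 7 + 11 = 18.
No cover costs less than 18.

18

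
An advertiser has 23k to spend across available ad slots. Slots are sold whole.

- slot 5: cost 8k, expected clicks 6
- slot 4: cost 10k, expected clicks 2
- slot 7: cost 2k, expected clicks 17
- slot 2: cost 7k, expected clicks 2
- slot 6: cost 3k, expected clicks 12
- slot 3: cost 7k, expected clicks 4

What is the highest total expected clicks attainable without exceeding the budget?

Take slot 5, slot 7, slot 6, and slot 3: cost 8 + 2 + 3 + 7 = 20 ≤ 23, expected clicks 6 + 17 + 12 + 4 = 39.
No other feasible combination does better.

39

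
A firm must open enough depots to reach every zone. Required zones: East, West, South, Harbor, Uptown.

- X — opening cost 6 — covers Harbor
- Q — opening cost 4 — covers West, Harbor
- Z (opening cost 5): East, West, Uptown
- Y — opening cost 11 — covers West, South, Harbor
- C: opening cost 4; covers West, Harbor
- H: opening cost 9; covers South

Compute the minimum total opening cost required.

The greedy cost-per-new-zone heuristic would pick Z, Q, and H for 18, but a cheaper cover exists.
Choose Z and Y: together they cover East, West, South, Harbor, Uptown — every zone.
Total opening cost: 5 + 11 = 16.
No cover costs less than 16.

16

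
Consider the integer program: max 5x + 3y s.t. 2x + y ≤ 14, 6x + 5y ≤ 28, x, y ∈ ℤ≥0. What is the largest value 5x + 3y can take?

21

(x,y)=(3,2) is feasible, giving 21.
(x,y)=(4,0) is feasible, giving 20.
(x,y)=(2,3) is feasible, giving 19.
No feasible integer point exceeds 21.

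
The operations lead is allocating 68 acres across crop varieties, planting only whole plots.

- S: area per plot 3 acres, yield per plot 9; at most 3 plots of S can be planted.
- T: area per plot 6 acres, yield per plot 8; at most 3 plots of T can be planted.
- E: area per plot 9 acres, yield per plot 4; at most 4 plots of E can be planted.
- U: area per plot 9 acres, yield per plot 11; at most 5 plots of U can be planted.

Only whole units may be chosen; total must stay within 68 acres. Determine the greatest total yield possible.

98

3×S, 2×T, and 5×U: area 66 ≤ 68, yield 3·9 + 2·8 + 5·11 = 98.
3×S, 3×T, and 4×U: area 63 ≤ 68, yield 3·9 + 3·8 + 4·11 = 95.
Best is 98.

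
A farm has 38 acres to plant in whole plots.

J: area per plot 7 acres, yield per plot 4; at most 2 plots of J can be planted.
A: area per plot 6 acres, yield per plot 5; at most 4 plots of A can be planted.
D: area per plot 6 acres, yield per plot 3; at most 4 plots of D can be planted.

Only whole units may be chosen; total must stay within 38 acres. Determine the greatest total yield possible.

28

1×J, 4×A, and 1×D: area 37 ≤ 38, yield 1·4 + 4·5 + 1·3 = 27.
2×J and 4×A: area 38 ≤ 38, yield 2·4 + 4·5 = 28.
Best is 28.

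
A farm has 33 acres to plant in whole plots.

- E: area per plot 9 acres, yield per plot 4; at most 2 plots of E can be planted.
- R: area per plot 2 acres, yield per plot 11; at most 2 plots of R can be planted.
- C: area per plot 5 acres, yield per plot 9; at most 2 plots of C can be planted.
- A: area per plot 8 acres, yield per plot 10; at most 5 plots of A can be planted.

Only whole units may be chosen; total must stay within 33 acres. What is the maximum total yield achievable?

Take 2×R, 1×C, and 3×A: area 33 ≤ 33, yield 2·11 + 1·9 + 3·10 = 61.
R has the best ratio (11/2) and is taken to its limit of 2; remaining capacity is filled optimally with the others.

61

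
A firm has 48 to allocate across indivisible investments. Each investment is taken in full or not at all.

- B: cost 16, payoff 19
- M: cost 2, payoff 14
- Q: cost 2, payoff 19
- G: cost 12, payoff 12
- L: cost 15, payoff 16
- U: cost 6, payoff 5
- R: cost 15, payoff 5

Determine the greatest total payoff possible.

80

Allowing fractional choices, the relaxed optimum would be about 80.8, but investments are indivisible.
B + M + Q + L + U: cost 16 + 2 + 2 + 15 + 6 = 41 ≤ 48, payoff 19 + 14 + 19 + 16 + 5 = 73.
B + M + Q + G + L: cost 16 + 2 + 2 + 12 + 15 = 47 ≤ 48, payoff 19 + 14 + 19 + 12 + 16 = 80.
Best is B, M, Q, G, and L with total payoff 80.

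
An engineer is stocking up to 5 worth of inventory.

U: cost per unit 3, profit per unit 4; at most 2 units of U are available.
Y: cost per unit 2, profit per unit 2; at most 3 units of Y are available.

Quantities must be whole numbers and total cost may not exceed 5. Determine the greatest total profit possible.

This is a bounded integer knapsack.
U has the best ratio (4/3); taking only U gives at most 1×4 = 4 (stopped by the cost limit).
Mixing does better — 1×U and 1×Y: cost 5 ≤ 5, profit 1·4 + 1·2 = 6.

6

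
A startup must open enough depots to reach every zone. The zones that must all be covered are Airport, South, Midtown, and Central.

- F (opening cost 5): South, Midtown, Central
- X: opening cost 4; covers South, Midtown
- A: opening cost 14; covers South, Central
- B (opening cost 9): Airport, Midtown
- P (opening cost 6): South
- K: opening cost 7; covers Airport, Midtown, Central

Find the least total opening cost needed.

Choose X and K: together they cover Airport, South, Midtown, Central — every zone.
Total opening cost: 4 + 7 = 11.

11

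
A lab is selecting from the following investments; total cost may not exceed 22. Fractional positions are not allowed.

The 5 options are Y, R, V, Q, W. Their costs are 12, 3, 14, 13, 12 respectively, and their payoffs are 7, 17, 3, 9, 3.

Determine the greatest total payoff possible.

26

Allowing fractional choices, the relaxed optimum would be about 29.5, but investments are indivisible.
R + Q: cost 3 + 13 = 16 ≤ 22, payoff 17 + 9 = 26.
R + W: cost 3 + 12 = 15 ≤ 22, payoff 17 + 3 = 20.
Y + R: cost 12 + 3 = 15 ≤ 22, payoff 7 + 17 = 24.
Best is R and Q with total payoff 26.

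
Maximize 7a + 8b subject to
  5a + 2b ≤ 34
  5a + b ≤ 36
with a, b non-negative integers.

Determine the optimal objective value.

136

(a,b)=(0,17): 5·0+2·17=34≤34, 5·0+1·17=17≤36, objective 136.
(a,b)=(0,16): 5·0+2·16=32≤34, 5·0+1·16=16≤36, objective 128.
Maximum is 136 at (a,b)=(0,17).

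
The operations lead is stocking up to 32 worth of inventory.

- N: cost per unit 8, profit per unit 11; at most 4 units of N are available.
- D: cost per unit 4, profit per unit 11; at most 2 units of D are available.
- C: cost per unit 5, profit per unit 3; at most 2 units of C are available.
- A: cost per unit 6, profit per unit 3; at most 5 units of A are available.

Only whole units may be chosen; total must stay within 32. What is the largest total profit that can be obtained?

D has the best ratio (11/4); taking only D gives at most 2×11 = 22 (stopped by the supply cap of 2).
Mixing does better — 3×N and 2×D: cost 32 ≤ 32, profit 3·11 + 2·11 = 55.

55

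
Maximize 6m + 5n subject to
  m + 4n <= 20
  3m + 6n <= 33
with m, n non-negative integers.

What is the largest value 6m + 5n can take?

(m,n)=(11,0) is feasible, giving 66.
(m,n)=(10,0) is feasible, giving 60.
The best lattice point is (11,0), giving 66.

66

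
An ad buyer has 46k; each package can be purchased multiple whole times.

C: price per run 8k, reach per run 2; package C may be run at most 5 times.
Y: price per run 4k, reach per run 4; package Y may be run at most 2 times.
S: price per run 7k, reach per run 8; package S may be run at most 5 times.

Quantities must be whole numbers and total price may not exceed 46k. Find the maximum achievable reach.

1×Y and 5×S: price 39 ≤ 46, reach 1·4 + 5·8 = 44.
2×Y and 5×S: price 43 ≤ 46, reach 2·4 + 5·8 = 48.
Best is 48.

48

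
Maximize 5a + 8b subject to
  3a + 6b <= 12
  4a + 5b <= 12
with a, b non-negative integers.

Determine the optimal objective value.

(a,b)=(0,2) is feasible, giving 16.
(a,b)=(1,1) is feasible, giving 13.
(a,b)=(2,0) is feasible, giving 10.
Maximum is 16 at (a,b)=(0,2).

16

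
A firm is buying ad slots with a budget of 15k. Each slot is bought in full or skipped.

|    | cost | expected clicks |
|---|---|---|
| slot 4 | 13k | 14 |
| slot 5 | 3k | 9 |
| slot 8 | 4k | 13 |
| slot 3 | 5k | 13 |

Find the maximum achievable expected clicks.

35

slot 5 + slot 8 + slot 3: cost 3 + 4 + 5 = 12 ≤ 15, expected clicks 9 + 13 + 13 = 35.
slot 5 + slot 8: cost 3 + 4 = 7 ≤ 15, expected clicks 9 + 13 = 22.
slot 8 + slot 3: cost 4 + 5 = 9 ≤ 15, expected clicks 13 + 13 = 26.
Best is slot 5, slot 8, and slot 3 with total expected clicks 35.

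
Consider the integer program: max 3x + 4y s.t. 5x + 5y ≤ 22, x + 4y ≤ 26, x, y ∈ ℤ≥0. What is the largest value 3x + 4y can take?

(x,y)=(0,4): 5·0+5·4=20≤22, 1·0+4·4=16≤26, objective 16.
(x,y)=(1,3): 5·1+5·3=20≤22, 1·1+4·3=13≤26, objective 15.
(x,y)=(0,3): 5·0+5·3=15≤22, 1·0+4·3=12≤26, objective 12.
Maximum is 16 at (x,y)=(0,4).

16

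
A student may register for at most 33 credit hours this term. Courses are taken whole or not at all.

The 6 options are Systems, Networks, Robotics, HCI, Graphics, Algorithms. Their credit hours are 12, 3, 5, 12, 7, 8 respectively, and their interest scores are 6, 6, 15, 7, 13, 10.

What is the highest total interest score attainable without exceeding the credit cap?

Allowing fractional choices, the relaxed optimum would be about 49.8, but courses are indivisible.
Robotics + HCI + Graphics + Algorithms: credit hours 5 + 12 + 7 + 8 = 32 ≤ 33, interest score 15 + 7 + 13 + 10 = 45.
Networks + Robotics + Graphics + Algorithms: credit hours 3 + 5 + 7 + 8 = 23 ≤ 33, interest score 6 + 15 + 13 + 10 = 44.
Best is Robotics, HCI, Graphics, and Algorithms with total interest score 45.

45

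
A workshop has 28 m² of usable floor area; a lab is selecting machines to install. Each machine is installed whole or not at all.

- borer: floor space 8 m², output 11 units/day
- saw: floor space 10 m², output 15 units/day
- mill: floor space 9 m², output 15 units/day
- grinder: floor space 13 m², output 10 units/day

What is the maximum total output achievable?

Allowing fractional choices, the relaxed optimum would be about 41.8, but machines are indivisible.
borer + mill: floor space 8 + 9 = 17 ≤ 28, output 11 + 15 = 26.
saw + mill: floor space 10 + 9 = 19 ≤ 28, output 15 + 15 = 30.
borer + saw + mill: floor space 8 + 10 + 9 = 27 ≤ 28, output 11 + 15 + 15 = 41.
Best is borer, saw, and mill with total output 41.

41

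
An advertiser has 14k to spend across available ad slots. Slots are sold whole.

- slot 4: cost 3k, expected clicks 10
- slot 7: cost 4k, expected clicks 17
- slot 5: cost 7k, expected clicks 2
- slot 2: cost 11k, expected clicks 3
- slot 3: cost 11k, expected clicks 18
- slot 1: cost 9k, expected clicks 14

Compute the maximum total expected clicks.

slot 7 + slot 1: cost 4 + 9 = 13 ≤ 14, expected clicks 17 + 14 = 31.
slot 4 + slot 7 + slot 5: cost 3 + 4 + 7 = 14 ≤ 14, expected clicks 10 + 17 + 2 = 29.
Best is slot 7 and slot 1 with total expected clicks 31.

31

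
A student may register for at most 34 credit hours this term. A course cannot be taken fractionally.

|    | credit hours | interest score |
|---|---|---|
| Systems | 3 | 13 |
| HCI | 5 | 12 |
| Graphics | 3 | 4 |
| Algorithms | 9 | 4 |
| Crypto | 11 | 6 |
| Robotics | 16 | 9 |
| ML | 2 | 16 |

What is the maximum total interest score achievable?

Allowing fractional choices, the relaxed optimum would be about 56.7, but courses are indivisible.
Systems + HCI + Graphics + Robotics + ML: credit hours 3 + 5 + 3 + 16 + 2 = 29 ≤ 34, interest score 13 + 12 + 4 + 9 + 16 = 54.
Systems + HCI + Graphics + Algorithms + Crypto + ML: credit hours 3 + 5 + 3 + 9 + 11 + 2 = 33 ≤ 34, interest score 13 + 12 + 4 + 4 + 6 + 16 = 55.
Systems + HCI + Graphics + Crypto + ML: credit hours 3 + 5 + 3 + 11 + 2 = 24 ≤ 34, interest score 13 + 12 + 4 + 6 + 16 = 51.
Best is Systems, HCI, Graphics, Algorithms, Crypto, and ML with total interest score 55.

55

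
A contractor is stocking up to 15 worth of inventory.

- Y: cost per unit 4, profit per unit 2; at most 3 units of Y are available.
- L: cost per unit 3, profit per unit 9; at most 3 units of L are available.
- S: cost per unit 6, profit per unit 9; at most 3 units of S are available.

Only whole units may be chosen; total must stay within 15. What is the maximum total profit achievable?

1×Y and 3×L: cost 13 ≤ 15, profit 1·2 + 3·9 = 29.
3×L and 1×S: cost 15 ≤ 15, profit 3·9 + 1·9 = 36.
Best is 36.

36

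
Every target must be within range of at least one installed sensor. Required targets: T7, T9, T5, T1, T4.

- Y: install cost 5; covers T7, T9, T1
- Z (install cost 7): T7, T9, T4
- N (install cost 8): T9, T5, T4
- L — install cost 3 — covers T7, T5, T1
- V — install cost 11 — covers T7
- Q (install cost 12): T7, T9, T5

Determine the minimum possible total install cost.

10

Choose Z and L: together they cover T7, T9, T5, T1, T4 — every target.
Total install cost: 7 + 3 = 10.
No cover costs less than 10.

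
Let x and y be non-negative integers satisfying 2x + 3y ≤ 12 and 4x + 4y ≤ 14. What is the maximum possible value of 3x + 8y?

24

(x,y)=(0,3): 2·0+3·3=9≤12, 4·0+4·3=12≤14, objective 24.
(x,y)=(1,2): 2·1+3·2=8≤12, 4·1+4·2=12≤14, objective 19.
The best lattice point is (0,3), giving 24.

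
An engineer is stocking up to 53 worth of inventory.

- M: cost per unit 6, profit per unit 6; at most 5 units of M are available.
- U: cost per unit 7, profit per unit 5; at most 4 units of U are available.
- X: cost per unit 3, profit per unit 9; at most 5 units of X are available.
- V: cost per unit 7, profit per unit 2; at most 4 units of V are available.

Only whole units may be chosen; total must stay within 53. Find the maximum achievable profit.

4×M, 2×U, and 5×X: cost 53 ≤ 53, profit 4·6 + 2·5 + 5·9 = 79.
5×M, 1×U, and 5×X: cost 52 ≤ 53, profit 5·6 + 1·5 + 5·9 = 80.
Best is 80.

80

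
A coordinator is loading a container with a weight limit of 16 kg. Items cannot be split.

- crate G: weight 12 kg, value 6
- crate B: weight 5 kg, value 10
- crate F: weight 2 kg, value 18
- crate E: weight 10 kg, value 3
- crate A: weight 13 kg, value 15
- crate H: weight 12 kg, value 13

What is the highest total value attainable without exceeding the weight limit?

33

Allowing fractional choices, the relaxed optimum would be about 38.4, but items are indivisible.
crate F + crate A: weight 2 + 13 = 15 ≤ 16, value 18 + 15 = 33.
crate F + crate H: weight 2 + 12 = 14 ≤ 16, value 18 + 13 = 31.
crate B + crate F: weight 5 + 2 = 7 ≤ 16, value 10 + 18 = 28.
Best is crate F and crate A with total value 33.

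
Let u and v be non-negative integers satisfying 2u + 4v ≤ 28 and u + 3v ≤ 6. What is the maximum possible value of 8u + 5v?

(u,v)=(6,0): 2·6+4·0=12≤28, 1·6+3·0=6≤6, objective 48.
(u,v)=(5,0): 2·5+4·0=10≤28, 1·5+3·0=5≤6, objective 40.
No feasible integer point exceeds 48.

48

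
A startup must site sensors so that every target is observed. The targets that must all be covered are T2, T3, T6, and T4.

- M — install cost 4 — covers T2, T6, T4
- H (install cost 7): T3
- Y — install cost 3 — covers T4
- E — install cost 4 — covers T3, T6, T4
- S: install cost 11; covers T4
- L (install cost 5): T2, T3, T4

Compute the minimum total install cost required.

8

Choose M and E: together they cover T2, T3, T6, T4 — every target.
Total install cost: 4 + 4 = 8.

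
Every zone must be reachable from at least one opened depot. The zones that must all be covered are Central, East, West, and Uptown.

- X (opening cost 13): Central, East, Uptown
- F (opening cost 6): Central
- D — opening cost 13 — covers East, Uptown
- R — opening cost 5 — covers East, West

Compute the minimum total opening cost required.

The greedy cost-per-new-zone heuristic would pick R, F, and X for 24, but a cheaper cover exists.
Choose X and R: together they cover Central, East, West, Uptown — every zone.
Total opening cost: 13 + 5 = 18.
No cover costs less than 18.

18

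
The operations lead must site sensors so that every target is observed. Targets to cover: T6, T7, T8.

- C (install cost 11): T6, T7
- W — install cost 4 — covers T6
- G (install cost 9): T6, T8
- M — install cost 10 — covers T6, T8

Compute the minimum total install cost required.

20

This is a weighted set-cover instance.
Choose C and G: together they cover T6, T7, T8 — every target.
Total install cost: 11 + 9 = 20.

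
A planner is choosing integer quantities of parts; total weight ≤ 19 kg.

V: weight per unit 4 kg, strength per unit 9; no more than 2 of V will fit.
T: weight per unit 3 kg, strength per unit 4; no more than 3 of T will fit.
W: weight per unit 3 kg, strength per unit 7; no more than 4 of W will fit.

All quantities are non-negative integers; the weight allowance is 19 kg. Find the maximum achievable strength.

1×V, 1×T, and 4×W: weight 19 ≤ 19, strength 1·9 + 1·4 + 4·7 = 41.
2×V and 3×W: weight 17 ≤ 19, strength 2·9 + 3·7 = 39.
Best is 41.

41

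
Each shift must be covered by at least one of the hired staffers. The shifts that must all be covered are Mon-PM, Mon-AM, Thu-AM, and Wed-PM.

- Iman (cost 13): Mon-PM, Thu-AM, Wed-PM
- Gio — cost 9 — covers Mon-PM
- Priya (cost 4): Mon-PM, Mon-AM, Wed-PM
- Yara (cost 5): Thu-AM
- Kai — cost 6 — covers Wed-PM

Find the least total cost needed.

9

Choose Priya and Yara: together they cover Mon-PM, Mon-AM, Thu-AM, Wed-PM — every shift.
Total cost: 4 + 5 = 9.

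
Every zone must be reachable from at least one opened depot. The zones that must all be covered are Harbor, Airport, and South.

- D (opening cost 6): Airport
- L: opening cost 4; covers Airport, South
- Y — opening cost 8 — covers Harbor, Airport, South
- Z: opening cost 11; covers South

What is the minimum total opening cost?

This is a weighted set-cover instance.
The greedy cost-per-new-zone heuristic would pick L and Y for 12, but a cheaper cover exists.
Y alone covers Harbor, Airport, South — every zone.
Total opening cost: 8.
No cover costs less than 8.

8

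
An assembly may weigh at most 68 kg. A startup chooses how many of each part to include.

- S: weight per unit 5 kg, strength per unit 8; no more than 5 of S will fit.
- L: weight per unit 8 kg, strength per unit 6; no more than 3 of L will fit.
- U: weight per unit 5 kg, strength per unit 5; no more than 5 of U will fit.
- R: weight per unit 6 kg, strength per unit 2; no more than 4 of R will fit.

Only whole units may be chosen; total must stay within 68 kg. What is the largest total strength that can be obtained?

77

S has the best ratio (8/5); taking only S gives at most 5×8 = 40 (stopped by the supply cap of 5).
Mixing does better — 5×S, 2×L, and 5×U: weight 66 ≤ 68, strength 5·8 + 2·6 + 5·5 = 77.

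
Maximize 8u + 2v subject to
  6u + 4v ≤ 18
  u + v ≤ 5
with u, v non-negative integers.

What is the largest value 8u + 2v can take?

24

(u,v)=(3,0): 6·3+4·0=18≤18, 1·3+1·0=3≤5, objective 24.
(u,v)=(2,1): 6·2+4·1=16≤18, 1·2+1·1=3≤5, objective 18.
(u,v)=(2,0): 6·2+4·0=12≤18, 1·2+1·0=2≤5, objective 16.
No feasible integer point exceeds 24.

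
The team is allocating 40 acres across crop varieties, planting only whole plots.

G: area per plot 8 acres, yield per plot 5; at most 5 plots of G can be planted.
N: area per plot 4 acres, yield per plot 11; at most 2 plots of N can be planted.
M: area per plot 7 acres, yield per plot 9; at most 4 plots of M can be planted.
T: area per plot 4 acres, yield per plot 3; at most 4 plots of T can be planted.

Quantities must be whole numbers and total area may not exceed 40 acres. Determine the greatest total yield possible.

This is a bounded integer knapsack.
2×N, 4×M, and 1×T: area 40 ≤ 40, yield 2·11 + 4·9 + 1·3 = 61.
2×N and 4×M: area 36 ≤ 40, yield 2·11 + 4·9 = 58.
Best is 61.

61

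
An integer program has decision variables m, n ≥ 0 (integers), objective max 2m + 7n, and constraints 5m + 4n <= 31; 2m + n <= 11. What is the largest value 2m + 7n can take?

(m,n)=(0,7) is feasible, giving 49.
(m,n)=(1,6) is feasible, giving 44.
(m,n)=(0,6) is feasible, giving 42.
Maximum is 49 at (m,n)=(0,7).

49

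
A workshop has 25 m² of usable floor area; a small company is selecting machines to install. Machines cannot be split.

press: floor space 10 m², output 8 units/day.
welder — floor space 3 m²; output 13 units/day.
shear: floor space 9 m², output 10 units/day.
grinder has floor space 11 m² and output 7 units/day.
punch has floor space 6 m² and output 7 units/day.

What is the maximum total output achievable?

Allowing fractional choices, the relaxed optimum would be about 35.6, but machines are indivisible.
welder + shear + punch: floor space 3 + 9 + 6 = 18 ≤ 25, output 13 + 10 + 7 = 30.
press + welder + shear: floor space 10 + 3 + 9 = 22 ≤ 25, output 8 + 13 + 10 = 31.
Best is press, welder, and shear with total output 31.

31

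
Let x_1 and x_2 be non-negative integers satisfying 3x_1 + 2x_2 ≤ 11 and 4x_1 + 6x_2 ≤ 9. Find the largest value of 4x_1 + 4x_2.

Relaxing integrality, the LP optimum is 9.00 at (x_1,x_2) = (2.25, 0), which is not an integer point.
(x_1,x_2)=(2,0): 3·2+2·0=6≤11, 4·2+6·0=8≤9, objective 8.
(x_1,x_2)=(1,0): 3·1+2·0=3≤11, 4·1+6·0=4≤9, objective 4.
Maximum is 8 at (x_1,x_2)=(2,0).

8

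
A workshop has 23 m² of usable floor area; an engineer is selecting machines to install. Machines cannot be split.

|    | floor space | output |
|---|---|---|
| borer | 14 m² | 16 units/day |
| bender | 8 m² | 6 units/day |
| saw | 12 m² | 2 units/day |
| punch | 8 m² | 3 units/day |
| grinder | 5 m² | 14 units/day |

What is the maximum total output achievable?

30

Allowing fractional choices, the relaxed optimum would be about 33.0, but machines are indivisible.
borer + grinder: floor space 14 + 5 = 19 ≤ 23, output 16 + 14 = 30.
bender + punch + grinder: floor space 8 + 8 + 5 = 21 ≤ 23, output 6 + 3 + 14 = 23.
borer + bender: floor space 14 + 8 = 22 ≤ 23, output 16 + 6 = 22.
Best is borer and grinder with total output 30.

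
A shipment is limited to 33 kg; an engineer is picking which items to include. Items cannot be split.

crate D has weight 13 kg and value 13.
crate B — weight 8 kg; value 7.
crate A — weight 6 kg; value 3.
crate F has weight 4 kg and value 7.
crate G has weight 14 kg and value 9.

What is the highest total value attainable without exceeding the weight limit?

Allowing fractional choices, the relaxed optimum would be about 32.1, but items are indivisible.
crate D + crate B + crate A + crate F: weight 13 + 8 + 6 + 4 = 31 ≤ 33, value 13 + 7 + 3 + 7 = 30.
crate D + crate F + crate G: weight 13 + 4 + 14 = 31 ≤ 33, value 13 + 7 + 9 = 29.
crate D + crate B + crate F: weight 13 + 8 + 4 = 25 ≤ 33, value 13 + 7 + 7 = 27.
Best is crate D, crate B, crate A, and crate F with total value 30.

30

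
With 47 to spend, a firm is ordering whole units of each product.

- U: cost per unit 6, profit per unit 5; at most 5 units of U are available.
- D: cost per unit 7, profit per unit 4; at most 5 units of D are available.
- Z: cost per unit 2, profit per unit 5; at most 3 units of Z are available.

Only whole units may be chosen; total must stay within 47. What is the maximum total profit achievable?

44

Take 5×U, 1×D, and 3×Z: cost 43 ≤ 47, profit 5·5 + 1·4 + 3·5 = 44.
Z has the best ratio (5/2) and is taken to its limit of 3; remaining capacity is filled optimally with the others.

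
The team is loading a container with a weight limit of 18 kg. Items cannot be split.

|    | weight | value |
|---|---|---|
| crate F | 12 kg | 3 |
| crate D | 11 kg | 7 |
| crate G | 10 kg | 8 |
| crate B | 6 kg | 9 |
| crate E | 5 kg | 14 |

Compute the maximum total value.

23

This is a 0-1 knapsack instance.
Allowing fractional choices, the relaxed optimum would be about 28.6, but items are indivisible.
crate G + crate E: weight 10 + 5 = 15 ≤ 18, value 8 + 14 = 22.
crate B + crate E: weight 6 + 5 = 11 ≤ 18, value 9 + 14 = 23.
crate D + crate E: weight 11 + 5 = 16 ≤ 18, value 7 + 14 = 21.
Best is crate B and crate E with total value 23.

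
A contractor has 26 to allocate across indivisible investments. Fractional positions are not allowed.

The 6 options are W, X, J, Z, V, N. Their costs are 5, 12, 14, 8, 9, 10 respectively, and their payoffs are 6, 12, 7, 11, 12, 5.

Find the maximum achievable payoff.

W + Z + V: cost 5 + 8 + 9 = 22 ≤ 26, payoff 6 + 11 + 12 = 29.
W + X + Z: cost 5 + 12 + 8 = 25 ≤ 26, payoff 6 + 12 + 11 = 29.
W + X + V: cost 5 + 12 + 9 = 26 ≤ 26, payoff 6 + 12 + 12 = 30.
Best is W, X, and V with total payoff 30.

30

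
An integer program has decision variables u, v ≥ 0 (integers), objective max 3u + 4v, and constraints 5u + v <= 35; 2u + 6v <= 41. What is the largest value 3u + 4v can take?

Relaxing integrality, the LP optimum is 37.39 at (u,v) = (6.04, 4.82), which is not an integer point.
(u,v)=(5,5): 5·5+1·5=30≤35, 2·5+6·5=40≤41, objective 35.
(u,v)=(6,4): 5·6+1·4=34≤35, 2·6+6·4=36≤41, objective 34.
No feasible integer point exceeds 35.

35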